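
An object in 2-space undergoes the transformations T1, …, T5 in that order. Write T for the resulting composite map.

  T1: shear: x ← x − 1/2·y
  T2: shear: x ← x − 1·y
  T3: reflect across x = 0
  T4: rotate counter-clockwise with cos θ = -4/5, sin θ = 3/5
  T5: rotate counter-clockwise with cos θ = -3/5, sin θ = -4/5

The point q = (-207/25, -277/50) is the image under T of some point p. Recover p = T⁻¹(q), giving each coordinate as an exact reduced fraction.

T1 = [1 -1/2 0; 0 1 0; 0 0 1]
T2·T1 = [1 -3/2 0; 0 1 0; 0 0 1]
T3·…·T1 = [-1 3/2 0; 0 1 0; 0 0 1]
T4·…·T1 = [4/5 -9/5 0; -3/5 1/10 0; 0 0 1]
T5·…·T1 = [-24/25 29/25 0; -7/25 69/50 0; 0 0 1]
det M = -1; M⁻¹ = [-69/50 29/25 0; -7/25 24/25 0; 0 0 1]
M⁻¹ · (-207/25, -277/50)ᵀ = (5, -3)ᵀ

p = (5, -3)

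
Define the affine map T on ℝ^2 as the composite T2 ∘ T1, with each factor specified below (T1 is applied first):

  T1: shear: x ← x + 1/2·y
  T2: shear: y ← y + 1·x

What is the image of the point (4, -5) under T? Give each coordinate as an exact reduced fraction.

T1 shear: x ← x + 1/2·y: (4, -5) → (3/2, -5)
T2 shear: y ← y + 1·x: (3/2, -5) → (3/2, -7/2)

T(p) = (3/2, -7/2)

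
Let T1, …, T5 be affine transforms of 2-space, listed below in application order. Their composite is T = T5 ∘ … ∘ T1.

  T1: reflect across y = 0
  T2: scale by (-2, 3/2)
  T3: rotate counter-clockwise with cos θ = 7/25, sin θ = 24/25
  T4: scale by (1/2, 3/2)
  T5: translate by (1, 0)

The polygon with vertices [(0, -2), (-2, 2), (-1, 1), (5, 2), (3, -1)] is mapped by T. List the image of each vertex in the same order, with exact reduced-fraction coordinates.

T1 reflect across y = 0: (0, -2) → (0, 2); (-2, 2) → (-2, -2); (-1, 1) → (-1, -1); (5, 2) → (5, -2); (3, -1) → (3, 1)
T2 scale by (-2, 3/2): (0, 2) → (0, 3); (-2, -2) → (4, -3); (-1, -1) → (2, -3/2); (5, -2) → (-10, -3); (3, 1) → (-6, 3/2)
T3 rotate counter-clockwise with cos θ = 7/25, sin θ = 24/25: (0, 3) → (-72/25, 21/25); (4, -3) → (4, 3); (2, -3/2) → (2, 3/2); (-10, -3) → (2/25, -261/25); (-6, 3/2) → (-78/25, -267/50)
T4 scale by (1/2, 3/2): (-72/25, 21/25) → (-36/25, 63/50); (4, 3) → (2, 9/2); (2, 3/2) → (1, 9/4); (2/25, -261/25) → (1/25, -783/50); (-78/25, -267/50) → (-39/25, -801/100)
T5 translate by (1, 0): (-36/25, 63/50) → (-11/25, 63/50); (2, 9/2) → (3, 9/2); (1, 9/4) → (2, 9/4); (1/25, -783/50) → (26/25, -783/50); (-39/25, -801/100) → (-14/25, -801/100)

image vertices: (-11/25, 63/50), (3, 9/2), (2, 9/4), (26/25, -783/50), (-14/25, -801/100)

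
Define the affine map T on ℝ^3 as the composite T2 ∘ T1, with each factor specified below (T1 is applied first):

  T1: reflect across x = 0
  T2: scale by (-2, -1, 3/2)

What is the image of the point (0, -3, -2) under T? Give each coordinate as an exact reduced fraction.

T(p) = (0, 3, -3)

T1 reflect across x = 0: (0, -3, -2) → (0, -3, -2)
T2 scale by (-2, -1, 3/2): (0, -3, -2) → (0, 3, -3)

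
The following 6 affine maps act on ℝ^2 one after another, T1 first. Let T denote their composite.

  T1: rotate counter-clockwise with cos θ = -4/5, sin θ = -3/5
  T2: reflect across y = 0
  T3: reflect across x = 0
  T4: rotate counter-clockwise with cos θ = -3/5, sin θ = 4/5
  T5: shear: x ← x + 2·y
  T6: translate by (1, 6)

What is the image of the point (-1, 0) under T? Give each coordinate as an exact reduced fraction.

T1 rotate counter-clockwise with cos θ = -4/5, sin θ = -3/5: (-1, 0) → (4/5, 3/5)
T2 reflect across y = 0: (4/5, 3/5) → (4/5, -3/5)
T3 reflect across x = 0: (4/5, -3/5) → (-4/5, -3/5)
T4 rotate counter-clockwise with cos θ = -3/5, sin θ = 4/5: (-4/5, -3/5) → (24/25, -7/25)
T5 shear: x ← x + 2·y: (24/25, -7/25) → (2/5, -7/25)
T6 translate by (1, 6): (2/5, -7/25) → (7/5, 143/25)

T(p) = (7/5, 143/25)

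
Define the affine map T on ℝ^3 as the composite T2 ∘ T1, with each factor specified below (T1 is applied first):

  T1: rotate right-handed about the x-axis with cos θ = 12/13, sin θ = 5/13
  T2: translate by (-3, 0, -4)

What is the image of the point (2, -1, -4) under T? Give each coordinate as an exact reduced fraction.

T1 rotate right-handed about the x-axis with cos θ = 12/13, sin θ = 5/13: (2, -1, -4) → (2, 8/13, -53/13)
T2 translate by (-3, 0, -4): (2, 8/13, -53/13) → (-1, 8/13, -105/13)

T(p) = (-1, 8/13, -105/13)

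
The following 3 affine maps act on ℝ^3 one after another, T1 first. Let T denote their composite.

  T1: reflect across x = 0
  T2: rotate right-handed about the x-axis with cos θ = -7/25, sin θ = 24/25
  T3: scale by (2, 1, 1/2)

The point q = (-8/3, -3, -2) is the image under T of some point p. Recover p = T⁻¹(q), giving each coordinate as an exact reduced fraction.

T1 = [-1 0 0 0; 0 1 0 0; 0 0 1 0; 0 0 0 1]
T2·T1 = [-1 0 0 0; 0 -7/25 -24/25 0; 0 24/25 -7/25 0; 0 0 0 1]
T3·…·T1 = [-2 0 0 0; 0 -7/25 -24/25 0; 0 12/25 -7/50 0; 0 0 0 1]
det M = -1; M⁻¹ = [-1/2 0 0 0; 0 -7/25 48/25 0; 0 -24/25 -14/25 0; 0 0 0 1]
M⁻¹ · (-8/3, -3, -2)ᵀ = (4/3, -3, 4)ᵀ

p = (4/3, -3, 4)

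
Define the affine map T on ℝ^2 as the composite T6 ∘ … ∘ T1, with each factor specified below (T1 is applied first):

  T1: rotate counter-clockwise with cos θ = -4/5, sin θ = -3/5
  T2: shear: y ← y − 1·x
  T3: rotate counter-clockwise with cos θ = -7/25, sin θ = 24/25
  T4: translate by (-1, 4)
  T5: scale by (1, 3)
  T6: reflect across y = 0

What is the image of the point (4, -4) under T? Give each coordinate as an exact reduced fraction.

T1 rotate counter-clockwise with cos θ = -4/5, sin θ = -3/5: (4, -4) → (-28/5, 4/5)
T2 shear: y ← y − 1·x: (-28/5, 4/5) → (-28/5, 32/5)
T3 rotate counter-clockwise with cos θ = -7/25, sin θ = 24/25: (-28/5, 32/5) → (-572/125, -896/125)
T4 translate by (-1, 4): (-572/125, -896/125) → (-697/125, -396/125)
T5 scale by (1, 3): (-697/125, -396/125) → (-697/125, -1188/125)
T6 reflect across y = 0: (-697/125, -1188/125) → (-697/125, 1188/125)

T(p) = (-697/125, 1188/125)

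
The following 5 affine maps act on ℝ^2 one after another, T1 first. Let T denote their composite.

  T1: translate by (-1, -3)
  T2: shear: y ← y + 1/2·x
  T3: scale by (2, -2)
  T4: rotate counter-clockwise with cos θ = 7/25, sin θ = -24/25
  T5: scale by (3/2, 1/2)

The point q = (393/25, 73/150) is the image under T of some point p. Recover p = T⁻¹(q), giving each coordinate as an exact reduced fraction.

p = (2, -8/3)

T1 = [1 0 -1; 0 1 -3; 0 0 1]
T2·T1 = [1 0 -1; 1/2 1 -7/2; 0 0 1]
T3·…·T1 = [2 0 -2; -1 -2 7; 0 0 1]
T4·…·T1 = [-2/5 -48/25 154/25; -11/5 -14/25 97/25; 0 0 1]
T5·…·T1 = [-3/5 -72/25 231/25; -11/10 -7/25 97/50; 0 0 1]
det M = -3; M⁻¹ = [7/75 -24/25 1; -11/30 1/5 3; 0 0 1]
M⁻¹ · (393/25, 73/150)ᵀ = (2, -8/3)ᵀ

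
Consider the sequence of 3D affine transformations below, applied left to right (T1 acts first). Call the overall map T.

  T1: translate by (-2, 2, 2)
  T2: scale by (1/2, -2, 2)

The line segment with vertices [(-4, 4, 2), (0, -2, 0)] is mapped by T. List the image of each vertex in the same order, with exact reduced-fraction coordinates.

image vertices: (-3, -12, 8), (-1, 0, 4)

T1 translate by (-2, 2, 2): (-4, 4, 2) → (-6, 6, 4); (0, -2, 0) → (-2, 0, 2)
T2 scale by (1/2, -2, 2): (-6, 6, 4) → (-3, -12, 8); (-2, 0, 2) → (-1, 0, 4)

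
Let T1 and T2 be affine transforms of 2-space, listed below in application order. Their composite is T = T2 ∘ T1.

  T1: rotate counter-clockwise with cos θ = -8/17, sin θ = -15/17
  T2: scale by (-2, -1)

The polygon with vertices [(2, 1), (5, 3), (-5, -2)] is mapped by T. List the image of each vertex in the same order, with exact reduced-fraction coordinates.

T1 rotate counter-clockwise with cos θ = -8/17, sin θ = -15/17: (2, 1) → (-1/17, -38/17); (5, 3) → (5/17, -99/17); (-5, -2) → (10/17, 91/17)
T2 scale by (-2, -1): (-1/17, -38/17) → (2/17, 38/17); (5/17, -99/17) → (-10/17, 99/17); (10/17, 91/17) → (-20/17, -91/17)

image vertices: (2/17, 38/17), (-10/17, 99/17), (-20/17, -91/17)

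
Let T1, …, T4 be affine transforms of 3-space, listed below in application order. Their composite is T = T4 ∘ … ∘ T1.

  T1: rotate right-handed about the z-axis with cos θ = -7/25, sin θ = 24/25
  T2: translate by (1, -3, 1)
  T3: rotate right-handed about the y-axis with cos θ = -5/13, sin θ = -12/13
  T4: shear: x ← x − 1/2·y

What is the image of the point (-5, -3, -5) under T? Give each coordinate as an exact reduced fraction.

T1 rotate right-handed about the z-axis with cos θ = -7/25, sin θ = 24/25: (-5, -3, -5) → (107/25, -99/25, -5)
T2 translate by (1, -3, 1): (107/25, -99/25, -5) → (132/25, -174/25, -4)
T3 rotate right-handed about the y-axis with cos θ = -5/13, sin θ = -12/13: (132/25, -174/25, -4) → (108/65, -174/25, 2084/325)
T4 shear: x ← x − 1/2·y: (108/65, -174/25, 2084/325) → (1671/325, -174/25, 2084/325)

T(p) = (1671/325, -174/25, 2084/325)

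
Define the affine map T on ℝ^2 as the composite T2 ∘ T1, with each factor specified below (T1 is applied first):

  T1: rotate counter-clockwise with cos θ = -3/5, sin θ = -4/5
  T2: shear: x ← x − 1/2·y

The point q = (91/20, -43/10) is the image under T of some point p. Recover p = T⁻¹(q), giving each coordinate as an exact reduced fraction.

T1 = [-3/5 4/5 0; -4/5 -3/5 0; 0 0 1]
T2·T1 = [-1/5 11/10 0; -4/5 -3/5 0; 0 0 1]
det M = 1; M⁻¹ = [-3/5 -11/10 0; 4/5 -1/5 0; 0 0 1]
M⁻¹ · (91/20, -43/10)ᵀ = (2, 9/2)ᵀ

p = (2, 9/2)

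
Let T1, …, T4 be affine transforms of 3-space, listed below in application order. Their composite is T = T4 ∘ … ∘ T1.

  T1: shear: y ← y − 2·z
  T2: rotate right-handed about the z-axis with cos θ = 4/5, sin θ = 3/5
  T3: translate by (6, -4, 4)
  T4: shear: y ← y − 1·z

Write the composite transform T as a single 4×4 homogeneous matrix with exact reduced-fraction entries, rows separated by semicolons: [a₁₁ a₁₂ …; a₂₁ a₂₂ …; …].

T = [4/5 -3/5 6/5 6; 3/5 4/5 -13/5 -8; 0 0 1 4; 0 0 0 1]

T1 = [1 0 0 0; 0 1 -2 0; 0 0 1 0; 0 0 0 1]
T2·T1 = [4/5 -3/5 6/5 0; 3/5 4/5 -8/5 0; 0 0 1 0; 0 0 0 1]
T3·…·T1 = [4/5 -3/5 6/5 6; 3/5 4/5 -8/5 -4; 0 0 1 4; 0 0 0 1]
T4·…·T1 = [4/5 -3/5 6/5 6; 3/5 4/5 -13/5 -8; 0 0 1 4; 0 0 0 1]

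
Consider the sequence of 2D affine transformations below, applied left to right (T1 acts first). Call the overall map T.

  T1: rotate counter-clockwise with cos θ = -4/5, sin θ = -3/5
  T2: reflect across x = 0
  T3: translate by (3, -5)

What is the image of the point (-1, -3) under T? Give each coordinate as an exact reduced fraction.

T(p) = (4, -2)

T1 rotate counter-clockwise with cos θ = -4/5, sin θ = -3/5: (-1, -3) → (-1, 3)
T2 reflect across x = 0: (-1, 3) → (1, 3)
T3 translate by (3, -5): (1, 3) → (4, -2)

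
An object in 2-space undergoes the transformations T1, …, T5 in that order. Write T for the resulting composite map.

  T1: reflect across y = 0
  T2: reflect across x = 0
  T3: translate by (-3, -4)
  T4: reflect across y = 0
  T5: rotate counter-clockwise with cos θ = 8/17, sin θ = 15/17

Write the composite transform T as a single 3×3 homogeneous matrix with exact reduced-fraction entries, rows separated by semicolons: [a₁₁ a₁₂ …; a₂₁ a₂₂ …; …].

T = [-8/17 -15/17 -84/17; -15/17 8/17 -13/17; 0 0 1]

T1 = [1 0 0; 0 -1 0; 0 0 1]
T2·T1 = [-1 0 0; 0 -1 0; 0 0 1]
T3·…·T1 = [-1 0 -3; 0 -1 -4; 0 0 1]
T4·…·T1 = [-1 0 -3; 0 1 4; 0 0 1]
T5·…·T1 = [-8/17 -15/17 -84/17; -15/17 8/17 -13/17; 0 0 1]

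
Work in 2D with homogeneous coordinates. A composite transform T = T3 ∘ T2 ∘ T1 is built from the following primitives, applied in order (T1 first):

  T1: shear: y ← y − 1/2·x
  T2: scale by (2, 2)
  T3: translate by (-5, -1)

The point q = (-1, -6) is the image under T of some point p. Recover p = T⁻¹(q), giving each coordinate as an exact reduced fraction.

p = (2, -3/2)

T1 = [1 0 0; -1/2 1 0; 0 0 1]
T2·T1 = [2 0 0; -1 2 0; 0 0 1]
T3·…·T1 = [2 0 -5; -1 2 -1; 0 0 1]
det M = 4; M⁻¹ = [1/2 0 5/2; 1/4 1/2 7/4; 0 0 1]
M⁻¹ · (-1, -6)ᵀ = (2, -3/2)ᵀ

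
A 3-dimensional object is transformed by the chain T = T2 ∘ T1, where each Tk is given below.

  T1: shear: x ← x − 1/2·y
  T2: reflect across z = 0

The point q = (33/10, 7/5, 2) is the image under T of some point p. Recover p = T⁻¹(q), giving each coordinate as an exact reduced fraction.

T1 = [1 -1/2 0 0; 0 1 0 0; 0 0 1 0; 0 0 0 1]
T2·T1 = [1 -1/2 0 0; 0 1 0 0; 0 0 -1 0; 0 0 0 1]
det M = -1; M⁻¹ = [1 1/2 0 0; 0 1 0 0; 0 0 -1 0; 0 0 0 1]
M⁻¹ · (33/10, 7/5, 2)ᵀ = (4, 7/5, -2)ᵀ

p = (4, 7/5, -2)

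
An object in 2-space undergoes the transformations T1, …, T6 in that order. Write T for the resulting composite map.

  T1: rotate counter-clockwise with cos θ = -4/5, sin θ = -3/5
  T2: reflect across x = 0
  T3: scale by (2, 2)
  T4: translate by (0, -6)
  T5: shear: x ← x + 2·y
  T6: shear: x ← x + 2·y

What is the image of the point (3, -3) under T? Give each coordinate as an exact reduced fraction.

T(p) = (-54/5, -24/5)

T1 rotate counter-clockwise with cos θ = -4/5, sin θ = -3/5: (3, -3) → (-21/5, 3/5)
T2 reflect across x = 0: (-21/5, 3/5) → (21/5, 3/5)
T3 scale by (2, 2): (21/5, 3/5) → (42/5, 6/5)
T4 translate by (0, -6): (42/5, 6/5) → (42/5, -24/5)
T5 shear: x ← x + 2·y: (42/5, -24/5) → (-6/5, -24/5)
T6 shear: x ← x + 2·y: (-6/5, -24/5) → (-54/5, -24/5)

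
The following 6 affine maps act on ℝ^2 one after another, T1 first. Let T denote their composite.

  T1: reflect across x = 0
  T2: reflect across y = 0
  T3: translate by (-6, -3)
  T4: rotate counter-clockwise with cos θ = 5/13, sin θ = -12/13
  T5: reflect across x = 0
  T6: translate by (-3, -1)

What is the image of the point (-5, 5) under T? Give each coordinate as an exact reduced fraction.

T(p) = (62/13, -41/13)

T1 reflect across x = 0: (-5, 5) → (5, 5)
T2 reflect across y = 0: (5, 5) → (5, -5)
T3 translate by (-6, -3): (5, -5) → (-1, -8)
T4 rotate counter-clockwise with cos θ = 5/13, sin θ = -12/13: (-1, -8) → (-101/13, -28/13)
T5 reflect across x = 0: (-101/13, -28/13) → (101/13, -28/13)
T6 translate by (-3, -1): (101/13, -28/13) → (62/13, -41/13)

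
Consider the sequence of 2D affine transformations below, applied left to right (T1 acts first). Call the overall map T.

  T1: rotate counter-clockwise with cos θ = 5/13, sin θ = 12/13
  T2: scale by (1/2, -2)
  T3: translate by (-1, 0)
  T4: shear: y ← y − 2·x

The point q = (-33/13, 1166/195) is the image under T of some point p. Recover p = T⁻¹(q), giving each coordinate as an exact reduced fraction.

T1 = [5/13 -12/13 0; 12/13 5/13 0; 0 0 1]
T2·T1 = [5/26 -6/13 0; -24/13 -10/13 0; 0 0 1]
T3·…·T1 = [5/26 -6/13 -1; -24/13 -10/13 0; 0 0 1]
T4·…·T1 = [5/26 -6/13 -1; -29/13 2/13 2; 0 0 1]
det M = -1; M⁻¹ = [-2/13 -6/13 10/13; -29/13 -5/26 -24/13; 0 0 1]
M⁻¹ · (-33/13, 1166/195)ᵀ = (-8/5, 8/3)ᵀ

p = (-8/5, 8/3)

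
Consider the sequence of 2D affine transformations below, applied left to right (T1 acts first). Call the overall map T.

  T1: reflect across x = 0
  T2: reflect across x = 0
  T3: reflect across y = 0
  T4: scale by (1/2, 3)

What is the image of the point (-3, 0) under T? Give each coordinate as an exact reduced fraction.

T1 reflect across x = 0: (-3, 0) → (3, 0)
T2 reflect across x = 0: (3, 0) → (-3, 0)
T3 reflect across y = 0: (-3, 0) → (-3, 0)
T4 scale by (1/2, 3): (-3, 0) → (-3/2, 0)

T(p) = (-3/2, 0)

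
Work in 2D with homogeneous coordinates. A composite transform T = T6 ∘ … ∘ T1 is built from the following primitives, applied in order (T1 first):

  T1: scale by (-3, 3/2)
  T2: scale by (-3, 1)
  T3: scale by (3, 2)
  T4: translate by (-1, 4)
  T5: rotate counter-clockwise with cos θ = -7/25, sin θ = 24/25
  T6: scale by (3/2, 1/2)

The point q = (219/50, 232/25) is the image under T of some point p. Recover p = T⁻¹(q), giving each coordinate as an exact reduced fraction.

T1 = [-3 0 0; 0 3/2 0; 0 0 1]
T2·T1 = [9 0 0; 0 3/2 0; 0 0 1]
T3·…·T1 = [27 0 0; 0 3 0; 0 0 1]
T4·…·T1 = [27 0 -1; 0 3 4; 0 0 1]
T5·…·T1 = [-189/25 -72/25 -89/25; 648/25 -21/25 -52/25; 0 0 1]
T6·…·T1 = [-567/50 -108/25 -267/50; 324/25 -21/50 -26/25; 0 0 1]
det M = 243/4; M⁻¹ = [-14/2025 16/225 1/27; -16/75 -14/75 -4/3; 0 0 1]
M⁻¹ · (219/50, 232/25)ᵀ = (2/3, -4)ᵀ

p = (2/3, -4)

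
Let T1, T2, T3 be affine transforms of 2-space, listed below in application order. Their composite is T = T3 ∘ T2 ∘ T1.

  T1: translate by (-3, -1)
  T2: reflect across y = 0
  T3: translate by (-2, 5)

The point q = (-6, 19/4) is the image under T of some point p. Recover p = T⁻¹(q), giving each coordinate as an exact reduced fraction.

T1 = [1 0 -3; 0 1 -1; 0 0 1]
T2·T1 = [1 0 -3; 0 -1 1; 0 0 1]
T3·…·T1 = [1 0 -5; 0 -1 6; 0 0 1]
det M = -1; M⁻¹ = [1 0 5; 0 -1 6; 0 0 1]
M⁻¹ · (-6, 19/4)ᵀ = (-1, 5/4)ᵀ

p = (-1, 5/4)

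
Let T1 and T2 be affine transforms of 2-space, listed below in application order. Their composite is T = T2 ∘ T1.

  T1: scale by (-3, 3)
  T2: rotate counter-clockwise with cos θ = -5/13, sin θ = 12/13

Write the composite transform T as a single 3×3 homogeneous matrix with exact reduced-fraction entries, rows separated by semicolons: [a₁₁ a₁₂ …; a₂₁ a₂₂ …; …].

T1 = [-3 0 0; 0 3 0; 0 0 1]
T2·T1 = [15/13 -36/13 0; -36/13 -15/13 0; 0 0 1]

T = [15/13 -36/13 0; -36/13 -15/13 0; 0 0 1]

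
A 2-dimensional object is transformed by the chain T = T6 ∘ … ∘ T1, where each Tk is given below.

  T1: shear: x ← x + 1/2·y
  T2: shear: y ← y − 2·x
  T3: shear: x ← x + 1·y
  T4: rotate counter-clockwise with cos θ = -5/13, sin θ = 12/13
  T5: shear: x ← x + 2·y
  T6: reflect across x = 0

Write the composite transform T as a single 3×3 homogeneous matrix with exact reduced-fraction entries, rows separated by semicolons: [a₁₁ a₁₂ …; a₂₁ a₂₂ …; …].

T1 = [1 1/2 0; 0 1 0; 0 0 1]
T2·T1 = [1 1/2 0; -2 0 0; 0 0 1]
T3·…·T1 = [-1 1/2 0; -2 0 0; 0 0 1]
T4·…·T1 = [29/13 -5/26 0; -2/13 6/13 0; 0 0 1]
T5·…·T1 = [25/13 19/26 0; -2/13 6/13 0; 0 0 1]
T6·…·T1 = [-25/13 -19/26 0; -2/13 6/13 0; 0 0 1]

T = [-25/13 -19/26 0; -2/13 6/13 0; 0 0 1]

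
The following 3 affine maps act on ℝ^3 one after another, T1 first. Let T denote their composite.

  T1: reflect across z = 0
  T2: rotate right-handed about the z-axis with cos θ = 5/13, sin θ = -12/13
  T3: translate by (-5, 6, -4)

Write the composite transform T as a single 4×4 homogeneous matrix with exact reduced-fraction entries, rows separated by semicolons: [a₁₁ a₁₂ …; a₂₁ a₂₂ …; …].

T1 = [1 0 0 0; 0 1 0 0; 0 0 -1 0; 0 0 0 1]
T2·T1 = [5/13 12/13 0 0; -12/13 5/13 0 0; 0 0 -1 0; 0 0 0 1]
T3·…·T1 = [5/13 12/13 0 -5; -12/13 5/13 0 6; 0 0 -1 -4; 0 0 0 1]

T = [5/13 12/13 0 -5; -12/13 5/13 0 6; 0 0 -1 -4; 0 0 0 1]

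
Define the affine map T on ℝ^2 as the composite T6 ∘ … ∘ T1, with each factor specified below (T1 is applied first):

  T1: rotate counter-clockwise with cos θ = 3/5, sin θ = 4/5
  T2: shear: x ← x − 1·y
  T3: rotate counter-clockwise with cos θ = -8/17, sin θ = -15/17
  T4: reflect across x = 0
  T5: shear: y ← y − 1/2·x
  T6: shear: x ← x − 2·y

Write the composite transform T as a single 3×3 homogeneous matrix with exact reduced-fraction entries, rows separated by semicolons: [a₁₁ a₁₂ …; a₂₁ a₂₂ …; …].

T = [-6/5 -364/85 0; 1/5 263/170 0; 0 0 1]

T1 = [3/5 -4/5 0; 4/5 3/5 0; 0 0 1]
T2·T1 = [-1/5 -7/5 0; 4/5 3/5 0; 0 0 1]
T3·…·T1 = [4/5 101/85 0; -1/5 81/85 0; 0 0 1]
T4·…·T1 = [-4/5 -101/85 0; -1/5 81/85 0; 0 0 1]
T5·…·T1 = [-4/5 -101/85 0; 1/5 263/170 0; 0 0 1]
T6·…·T1 = [-6/5 -364/85 0; 1/5 263/170 0; 0 0 1]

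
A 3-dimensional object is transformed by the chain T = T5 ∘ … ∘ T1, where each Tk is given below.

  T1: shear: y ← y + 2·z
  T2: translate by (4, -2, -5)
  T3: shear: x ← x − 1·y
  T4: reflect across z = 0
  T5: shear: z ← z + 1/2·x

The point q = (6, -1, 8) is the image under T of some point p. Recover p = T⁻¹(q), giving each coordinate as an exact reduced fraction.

T1 = [1 0 0 0; 0 1 2 0; 0 0 1 0; 0 0 0 1]
T2·T1 = [1 0 0 4; 0 1 2 -2; 0 0 1 -5; 0 0 0 1]
T3·…·T1 = [1 -1 -2 6; 0 1 2 -2; 0 0 1 -5; 0 0 0 1]
T4·…·T1 = [1 -1 -2 6; 0 1 2 -2; 0 0 -1 5; 0 0 0 1]
T5·…·T1 = [1 -1 -2 6; 0 1 2 -2; 1/2 -1/2 -2 8; 0 0 0 1]
det M = -1; M⁻¹ = [1 1 0 -4; -1 1 2 -8; 1/2 0 -1 5; 0 0 0 1]
M⁻¹ · (6, -1, 8)ᵀ = (1, 1, 0)ᵀ

p = (1, 1, 0)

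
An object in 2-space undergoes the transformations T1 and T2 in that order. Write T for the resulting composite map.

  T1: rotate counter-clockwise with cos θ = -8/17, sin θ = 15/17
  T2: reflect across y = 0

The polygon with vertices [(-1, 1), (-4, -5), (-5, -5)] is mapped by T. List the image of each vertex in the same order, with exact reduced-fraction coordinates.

image vertices: (-7/17, 23/17), (107/17, 20/17), (115/17, 35/17)

T1 rotate counter-clockwise with cos θ = -8/17, sin θ = 15/17: (-1, 1) → (-7/17, -23/17); (-4, -5) → (107/17, -20/17); (-5, -5) → (115/17, -35/17)
T2 reflect across y = 0: (-7/17, -23/17) → (-7/17, 23/17); (107/17, -20/17) → (107/17, 20/17); (115/17, -35/17) → (115/17, 35/17)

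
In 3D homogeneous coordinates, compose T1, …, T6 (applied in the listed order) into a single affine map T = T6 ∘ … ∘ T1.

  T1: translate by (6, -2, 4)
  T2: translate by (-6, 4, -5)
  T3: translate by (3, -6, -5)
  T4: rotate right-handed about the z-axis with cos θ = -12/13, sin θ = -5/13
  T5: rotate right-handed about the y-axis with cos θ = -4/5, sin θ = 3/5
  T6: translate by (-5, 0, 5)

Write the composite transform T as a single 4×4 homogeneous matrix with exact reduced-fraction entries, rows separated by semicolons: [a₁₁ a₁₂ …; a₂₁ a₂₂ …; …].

T1 = [1 0 0 6; 0 1 0 -2; 0 0 1 4; 0 0 0 1]
T2·T1 = [1 0 0 0; 0 1 0 2; 0 0 1 -1; 0 0 0 1]
T3·…·T1 = [1 0 0 3; 0 1 0 -4; 0 0 1 -6; 0 0 0 1]
T4·…·T1 = [-12/13 5/13 0 -56/13; -5/13 -12/13 0 33/13; 0 0 1 -6; 0 0 0 1]
T5·…·T1 = [48/65 -4/13 3/5 -2/13; -5/13 -12/13 0 33/13; 36/65 -3/13 -4/5 96/13; 0 0 0 1]
T6·…·T1 = [48/65 -4/13 3/5 -67/13; -5/13 -12/13 0 33/13; 36/65 -3/13 -4/5 161/13; 0 0 0 1]

T = [48/65 -4/13 3/5 -67/13; -5/13 -12/13 0 33/13; 36/65 -3/13 -4/5 161/13; 0 0 0 1]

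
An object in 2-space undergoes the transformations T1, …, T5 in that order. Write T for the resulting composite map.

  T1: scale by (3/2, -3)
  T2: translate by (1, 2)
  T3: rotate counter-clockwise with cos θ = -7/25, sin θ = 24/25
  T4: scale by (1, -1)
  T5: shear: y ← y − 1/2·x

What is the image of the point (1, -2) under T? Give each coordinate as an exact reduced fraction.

T1 scale by (3/2, -3): (1, -2) → (3/2, 6)
T2 translate by (1, 2): (3/2, 6) → (5/2, 8)
T3 rotate counter-clockwise with cos θ = -7/25, sin θ = 24/25: (5/2, 8) → (-419/50, 4/25)
T4 scale by (1, -1): (-419/50, 4/25) → (-419/50, -4/25)
T5 shear: y ← y − 1/2·x: (-419/50, -4/25) → (-419/50, 403/100)

T(p) = (-419/50, 403/100)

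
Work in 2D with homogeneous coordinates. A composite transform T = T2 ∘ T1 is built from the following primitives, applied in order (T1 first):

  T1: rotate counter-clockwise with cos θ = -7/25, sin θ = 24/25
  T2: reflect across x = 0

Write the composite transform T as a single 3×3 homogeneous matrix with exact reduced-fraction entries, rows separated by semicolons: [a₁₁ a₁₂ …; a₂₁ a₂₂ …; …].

T1 = [-7/25 -24/25 0; 24/25 -7/25 0; 0 0 1]
T2·T1 = [7/25 24/25 0; 24/25 -7/25 0; 0 0 1]

T = [7/25 24/25 0; 24/25 -7/25 0; 0 0 1]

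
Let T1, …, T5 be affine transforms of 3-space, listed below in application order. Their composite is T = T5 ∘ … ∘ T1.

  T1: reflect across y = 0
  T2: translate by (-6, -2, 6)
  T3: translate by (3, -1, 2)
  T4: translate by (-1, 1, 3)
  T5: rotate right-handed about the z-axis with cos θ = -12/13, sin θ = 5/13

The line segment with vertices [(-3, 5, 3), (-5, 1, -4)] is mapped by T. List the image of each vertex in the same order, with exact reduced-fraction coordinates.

image vertices: (119/13, 49/13, 14), (123/13, -9/13, 7)

T1 reflect across y = 0: (-3, 5, 3) → (-3, -5, 3); (-5, 1, -4) → (-5, -1, -4)
T2 translate by (-6, -2, 6): (-3, -5, 3) → (-9, -7, 9); (-5, -1, -4) → (-11, -3, 2)
T3 translate by (3, -1, 2): (-9, -7, 9) → (-6, -8, 11); (-11, -3, 2) → (-8, -4, 4)
T4 translate by (-1, 1, 3): (-6, -8, 11) → (-7, -7, 14); (-8, -4, 4) → (-9, -3, 7)
T5 rotate right-handed about the z-axis with cos θ = -12/13, sin θ = 5/13: (-7, -7, 14) → (119/13, 49/13, 14); (-9, -3, 7) → (123/13, -9/13, 7)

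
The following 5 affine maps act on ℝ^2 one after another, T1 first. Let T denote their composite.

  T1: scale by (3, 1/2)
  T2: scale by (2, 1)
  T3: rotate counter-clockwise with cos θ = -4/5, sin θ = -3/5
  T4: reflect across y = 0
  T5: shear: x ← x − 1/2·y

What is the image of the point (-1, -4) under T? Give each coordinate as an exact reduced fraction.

T1 scale by (3, 1/2): (-1, -4) → (-3, -2)
T2 scale by (2, 1): (-3, -2) → (-6, -2)
T3 rotate counter-clockwise with cos θ = -4/5, sin θ = -3/5: (-6, -2) → (18/5, 26/5)
T4 reflect across y = 0: (18/5, 26/5) → (18/5, -26/5)
T5 shear: x ← x − 1/2·y: (18/5, -26/5) → (31/5, -26/5)

T(p) = (31/5, -26/5)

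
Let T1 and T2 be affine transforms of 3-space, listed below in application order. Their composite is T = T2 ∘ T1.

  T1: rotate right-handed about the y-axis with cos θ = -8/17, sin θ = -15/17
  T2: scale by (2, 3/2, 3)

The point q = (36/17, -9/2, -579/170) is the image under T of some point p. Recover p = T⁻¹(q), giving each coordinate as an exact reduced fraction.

p = (-3/2, -3, -2/5)

T1 = [-8/17 0 -15/17 0; 0 1 0 0; 15/17 0 -8/17 0; 0 0 0 1]
T2·T1 = [-16/17 0 -30/17 0; 0 3/2 0 0; 45/17 0 -24/17 0; 0 0 0 1]
det M = 9; M⁻¹ = [-4/17 0 5/17 0; 0 2/3 0 0; -15/34 0 -8/51 0; 0 0 0 1]
M⁻¹ · (36/17, -9/2, -579/170)ᵀ = (-3/2, -3, -2/5)ᵀ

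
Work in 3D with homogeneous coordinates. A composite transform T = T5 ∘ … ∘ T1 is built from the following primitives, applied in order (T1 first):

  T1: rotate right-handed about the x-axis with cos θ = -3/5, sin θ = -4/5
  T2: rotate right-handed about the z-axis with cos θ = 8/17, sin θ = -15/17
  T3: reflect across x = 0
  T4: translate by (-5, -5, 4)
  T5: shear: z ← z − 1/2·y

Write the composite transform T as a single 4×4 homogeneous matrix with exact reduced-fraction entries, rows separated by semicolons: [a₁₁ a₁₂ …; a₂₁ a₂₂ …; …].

T = [-8/17 9/17 -12/17 -5; -15/17 -24/85 32/85 -5; 15/34 -56/85 -67/85 13/2; 0 0 0 1]

T1 = [1 0 0 0; 0 -3/5 4/5 0; 0 -4/5 -3/5 0; 0 0 0 1]
T2·T1 = [8/17 -9/17 12/17 0; -15/17 -24/85 32/85 0; 0 -4/5 -3/5 0; 0 0 0 1]
T3·…·T1 = [-8/17 9/17 -12/17 0; -15/17 -24/85 32/85 0; 0 -4/5 -3/5 0; 0 0 0 1]
T4·…·T1 = [-8/17 9/17 -12/17 -5; -15/17 -24/85 32/85 -5; 0 -4/5 -3/5 4; 0 0 0 1]
T5·…·T1 = [-8/17 9/17 -12/17 -5; -15/17 -24/85 32/85 -5; 15/34 -56/85 -67/85 13/2; 0 0 0 1]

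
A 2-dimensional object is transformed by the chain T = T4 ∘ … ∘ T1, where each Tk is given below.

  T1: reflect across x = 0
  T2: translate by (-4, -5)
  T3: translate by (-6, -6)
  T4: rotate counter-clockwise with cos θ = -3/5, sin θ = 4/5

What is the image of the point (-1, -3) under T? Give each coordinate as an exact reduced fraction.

T(p) = (83/5, 6/5)

T1 reflect across x = 0: (-1, -3) → (1, -3)
T2 translate by (-4, -5): (1, -3) → (-3, -8)
T3 translate by (-6, -6): (-3, -8) → (-9, -14)
T4 rotate counter-clockwise with cos θ = -3/5, sin θ = 4/5: (-9, -14) → (83/5, 6/5)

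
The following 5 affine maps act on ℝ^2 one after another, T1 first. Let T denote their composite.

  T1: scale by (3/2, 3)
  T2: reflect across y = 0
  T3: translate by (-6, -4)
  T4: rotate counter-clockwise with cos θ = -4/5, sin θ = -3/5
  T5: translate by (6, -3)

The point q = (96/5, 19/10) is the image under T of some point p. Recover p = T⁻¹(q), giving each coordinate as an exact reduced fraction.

p = (-5, -8/3)

T1 = [3/2 0 0; 0 3 0; 0 0 1]
T2·T1 = [3/2 0 0; 0 -3 0; 0 0 1]
T3·…·T1 = [3/2 0 -6; 0 -3 -4; 0 0 1]
T4·…·T1 = [-6/5 -9/5 12/5; -9/10 12/5 34/5; 0 0 1]
T5·…·T1 = [-6/5 -9/5 42/5; -9/10 12/5 19/5; 0 0 1]
det M = -9/2; M⁻¹ = [-8/15 -2/5 6; -1/5 4/15 2/3; 0 0 1]
M⁻¹ · (96/5, 19/10)ᵀ = (-5, -8/3)ᵀ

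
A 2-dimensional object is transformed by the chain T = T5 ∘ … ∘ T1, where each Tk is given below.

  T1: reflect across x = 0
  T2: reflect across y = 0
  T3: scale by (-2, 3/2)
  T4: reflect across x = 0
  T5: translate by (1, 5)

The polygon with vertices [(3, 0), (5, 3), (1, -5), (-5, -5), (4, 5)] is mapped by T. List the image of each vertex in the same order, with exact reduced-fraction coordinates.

T1 reflect across x = 0: (3, 0) → (-3, 0); (5, 3) → (-5, 3); (1, -5) → (-1, -5); (-5, -5) → (5, -5); (4, 5) → (-4, 5)
T2 reflect across y = 0: (-3, 0) → (-3, 0); (-5, 3) → (-5, -3); (-1, -5) → (-1, 5); (5, -5) → (5, 5); (-4, 5) → (-4, -5)
T3 scale by (-2, 3/2): (-3, 0) → (6, 0); (-5, -3) → (10, -9/2); (-1, 5) → (2, 15/2); (5, 5) → (-10, 15/2); (-4, -5) → (8, -15/2)
T4 reflect across x = 0: (6, 0) → (-6, 0); (10, -9/2) → (-10, -9/2); (2, 15/2) → (-2, 15/2); (-10, 15/2) → (10, 15/2); (8, -15/2) → (-8, -15/2)
T5 translate by (1, 5): (-6, 0) → (-5, 5); (-10, -9/2) → (-9, 1/2); (-2, 15/2) → (-1, 25/2); (10, 15/2) → (11, 25/2); (-8, -15/2) → (-7, -5/2)

image vertices: (-5, 5), (-9, 1/2), (-1, 25/2), (11, 25/2), (-7, -5/2)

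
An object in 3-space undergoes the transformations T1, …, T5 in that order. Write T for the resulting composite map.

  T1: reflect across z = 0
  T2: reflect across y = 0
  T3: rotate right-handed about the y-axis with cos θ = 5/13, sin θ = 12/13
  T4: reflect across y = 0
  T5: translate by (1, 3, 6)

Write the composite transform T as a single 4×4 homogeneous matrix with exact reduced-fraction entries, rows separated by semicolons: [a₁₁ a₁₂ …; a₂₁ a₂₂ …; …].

T1 = [1 0 0 0; 0 1 0 0; 0 0 -1 0; 0 0 0 1]
T2·T1 = [1 0 0 0; 0 -1 0 0; 0 0 -1 0; 0 0 0 1]
T3·…·T1 = [5/13 0 -12/13 0; 0 -1 0 0; -12/13 0 -5/13 0; 0 0 0 1]
T4·…·T1 = [5/13 0 -12/13 0; 0 1 0 0; -12/13 0 -5/13 0; 0 0 0 1]
T5·…·T1 = [5/13 0 -12/13 1; 0 1 0 3; -12/13 0 -5/13 6; 0 0 0 1]

T = [5/13 0 -12/13 1; 0 1 0 3; -12/13 0 -5/13 6; 0 0 0 1]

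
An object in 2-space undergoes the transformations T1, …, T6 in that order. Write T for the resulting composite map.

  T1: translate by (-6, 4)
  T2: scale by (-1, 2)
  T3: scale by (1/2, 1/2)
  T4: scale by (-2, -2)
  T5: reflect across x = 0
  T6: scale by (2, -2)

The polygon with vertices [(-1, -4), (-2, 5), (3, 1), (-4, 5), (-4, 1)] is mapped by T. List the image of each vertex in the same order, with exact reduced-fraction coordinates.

T1 translate by (-6, 4): (-1, -4) → (-7, 0); (-2, 5) → (-8, 9); (3, 1) → (-3, 5); (-4, 5) → (-10, 9); (-4, 1) → (-10, 5)
T2 scale by (-1, 2): (-7, 0) → (7, 0); (-8, 9) → (8, 18); (-3, 5) → (3, 10); (-10, 9) → (10, 18); (-10, 5) → (10, 10)
T3 scale by (1/2, 1/2): (7, 0) → (7/2, 0); (8, 18) → (4, 9); (3, 10) → (3/2, 5); (10, 18) → (5, 9); (10, 10) → (5, 5)
T4 scale by (-2, -2): (7/2, 0) → (-7, 0); (4, 9) → (-8, -18); (3/2, 5) → (-3, -10); (5, 9) → (-10, -18); (5, 5) → (-10, -10)
T5 reflect across x = 0: (-7, 0) → (7, 0); (-8, -18) → (8, -18); (-3, -10) → (3, -10); (-10, -18) → (10, -18); (-10, -10) → (10, -10)
T6 scale by (2, -2): (7, 0) → (14, 0); (8, -18) → (16, 36); (3, -10) → (6, 20); (10, -18) → (20, 36); (10, -10) → (20, 20)

image vertices: (14, 0), (16, 36), (6, 20), (20, 36), (20, 20)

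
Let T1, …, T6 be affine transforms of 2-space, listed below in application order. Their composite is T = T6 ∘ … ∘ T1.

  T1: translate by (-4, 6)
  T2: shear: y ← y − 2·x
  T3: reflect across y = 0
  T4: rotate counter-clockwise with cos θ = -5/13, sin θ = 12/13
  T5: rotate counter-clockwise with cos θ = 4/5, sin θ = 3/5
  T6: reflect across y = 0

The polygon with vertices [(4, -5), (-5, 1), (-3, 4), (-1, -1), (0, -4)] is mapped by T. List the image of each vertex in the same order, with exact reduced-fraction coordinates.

image vertices: (33/65, -56/65), (1329/65, -1103/65), (1184/65, -1113/65), (155/13, -135/13), (554/65, -428/65)

T1 translate by (-4, 6): (4, -5) → (0, 1); (-5, 1) → (-9, 7); (-3, 4) → (-7, 10); (-1, -1) → (-5, 5); (0, -4) → (-4, 2)
T2 shear: y ← y − 2·x: (0, 1) → (0, 1); (-9, 7) → (-9, 25); (-7, 10) → (-7, 24); (-5, 5) → (-5, 15); (-4, 2) → (-4, 10)
T3 reflect across y = 0: (0, 1) → (0, -1); (-9, 25) → (-9, -25); (-7, 24) → (-7, -24); (-5, 15) → (-5, -15); (-4, 10) → (-4, -10)
T4 rotate counter-clockwise with cos θ = -5/13, sin θ = 12/13: (0, -1) → (12/13, 5/13); (-9, -25) → (345/13, 17/13); (-7, -24) → (323/13, 36/13); (-5, -15) → (205/13, 15/13); (-4, -10) → (140/13, 2/13)
T5 rotate counter-clockwise with cos θ = 4/5, sin θ = 3/5: (12/13, 5/13) → (33/65, 56/65); (345/13, 17/13) → (1329/65, 1103/65); (323/13, 36/13) → (1184/65, 1113/65); (205/13, 15/13) → (155/13, 135/13); (140/13, 2/13) → (554/65, 428/65)
T6 reflect across y = 0: (33/65, 56/65) → (33/65, -56/65); (1329/65, 1103/65) → (1329/65, -1103/65); (1184/65, 1113/65) → (1184/65, -1113/65); (155/13, 135/13) → (155/13, -135/13); (554/65, 428/65) → (554/65, -428/65)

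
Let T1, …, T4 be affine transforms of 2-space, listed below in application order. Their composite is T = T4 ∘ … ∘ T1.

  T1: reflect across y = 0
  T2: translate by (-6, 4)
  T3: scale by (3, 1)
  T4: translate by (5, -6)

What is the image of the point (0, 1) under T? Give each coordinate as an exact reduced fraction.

T(p) = (-13, -3)

T1 reflect across y = 0: (0, 1) → (0, -1)
T2 translate by (-6, 4): (0, -1) → (-6, 3)
T3 scale by (3, 1): (-6, 3) → (-18, 3)
T4 translate by (5, -6): (-18, 3) → (-13, -3)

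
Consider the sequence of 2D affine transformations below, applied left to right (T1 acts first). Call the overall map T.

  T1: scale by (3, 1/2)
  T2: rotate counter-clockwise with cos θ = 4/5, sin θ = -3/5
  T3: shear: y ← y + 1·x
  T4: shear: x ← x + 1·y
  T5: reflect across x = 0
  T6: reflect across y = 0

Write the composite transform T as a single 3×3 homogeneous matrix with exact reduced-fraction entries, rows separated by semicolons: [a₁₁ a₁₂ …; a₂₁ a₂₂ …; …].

T1 = [3 0 0; 0 1/2 0; 0 0 1]
T2·T1 = [12/5 3/10 0; -9/5 2/5 0; 0 0 1]
T3·…·T1 = [12/5 3/10 0; 3/5 7/10 0; 0 0 1]
T4·…·T1 = [3 1 0; 3/5 7/10 0; 0 0 1]
T5·…·T1 = [-3 -1 0; 3/5 7/10 0; 0 0 1]
T6·…·T1 = [-3 -1 0; -3/5 -7/10 0; 0 0 1]

T = [-3 -1 0; -3/5 -7/10 0; 0 0 1]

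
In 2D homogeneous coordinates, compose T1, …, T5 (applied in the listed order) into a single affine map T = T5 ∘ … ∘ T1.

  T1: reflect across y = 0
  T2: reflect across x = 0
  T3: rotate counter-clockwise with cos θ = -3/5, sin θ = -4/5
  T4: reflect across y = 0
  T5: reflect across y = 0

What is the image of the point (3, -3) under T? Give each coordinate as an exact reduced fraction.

T(p) = (21/5, 3/5)

T1 reflect across y = 0: (3, -3) → (3, 3)
T2 reflect across x = 0: (3, 3) → (-3, 3)
T3 rotate counter-clockwise with cos θ = -3/5, sin θ = -4/5: (-3, 3) → (21/5, 3/5)
T4 reflect across y = 0: (21/5, 3/5) → (21/5, -3/5)
T5 reflect across y = 0: (21/5, -3/5) → (21/5, 3/5)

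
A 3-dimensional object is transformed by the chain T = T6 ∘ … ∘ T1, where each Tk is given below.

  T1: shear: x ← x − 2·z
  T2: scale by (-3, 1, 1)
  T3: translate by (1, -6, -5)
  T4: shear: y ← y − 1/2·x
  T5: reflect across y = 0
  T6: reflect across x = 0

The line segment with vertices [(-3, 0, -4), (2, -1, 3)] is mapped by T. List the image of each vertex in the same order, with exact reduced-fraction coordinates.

T1 shear: x ← x − 2·z: (-3, 0, -4) → (5, 0, -4); (2, -1, 3) → (-4, -1, 3)
T2 scale by (-3, 1, 1): (5, 0, -4) → (-15, 0, -4); (-4, -1, 3) → (12, -1, 3)
T3 translate by (1, -6, -5): (-15, 0, -4) → (-14, -6, -9); (12, -1, 3) → (13, -7, -2)
T4 shear: y ← y − 1/2·x: (-14, -6, -9) → (-14, 1, -9); (13, -7, -2) → (13, -27/2, -2)
T5 reflect across y = 0: (-14, 1, -9) → (-14, -1, -9); (13, -27/2, -2) → (13, 27/2, -2)
T6 reflect across x = 0: (-14, -1, -9) → (14, -1, -9); (13, 27/2, -2) → (-13, 27/2, -2)

image vertices: (14, -1, -9), (-13, 27/2, -2)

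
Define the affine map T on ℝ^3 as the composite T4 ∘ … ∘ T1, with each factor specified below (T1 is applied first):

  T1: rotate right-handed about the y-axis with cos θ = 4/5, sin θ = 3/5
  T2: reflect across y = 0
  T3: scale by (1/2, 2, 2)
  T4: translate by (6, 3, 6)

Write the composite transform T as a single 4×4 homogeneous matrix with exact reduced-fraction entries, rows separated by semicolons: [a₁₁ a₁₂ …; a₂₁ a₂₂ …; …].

T1 = [4/5 0 3/5 0; 0 1 0 0; -3/5 0 4/5 0; 0 0 0 1]
T2·T1 = [4/5 0 3/5 0; 0 -1 0 0; -3/5 0 4/5 0; 0 0 0 1]
T3·…·T1 = [2/5 0 3/10 0; 0 -2 0 0; -6/5 0 8/5 0; 0 0 0 1]
T4·…·T1 = [2/5 0 3/10 6; 0 -2 0 3; -6/5 0 8/5 6; 0 0 0 1]

T = [2/5 0 3/10 6; 0 -2 0 3; -6/5 0 8/5 6; 0 0 0 1]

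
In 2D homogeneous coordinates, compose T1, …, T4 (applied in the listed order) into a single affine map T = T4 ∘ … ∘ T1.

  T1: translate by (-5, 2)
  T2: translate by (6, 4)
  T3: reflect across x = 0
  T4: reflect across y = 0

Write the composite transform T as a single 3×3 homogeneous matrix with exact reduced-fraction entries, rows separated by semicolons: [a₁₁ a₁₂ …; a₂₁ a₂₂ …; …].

T1 = [1 0 -5; 0 1 2; 0 0 1]
T2·T1 = [1 0 1; 0 1 6; 0 0 1]
T3·…·T1 = [-1 0 -1; 0 1 6; 0 0 1]
T4·…·T1 = [-1 0 -1; 0 -1 -6; 0 0 1]

T = [-1 0 -1; 0 -1 -6; 0 0 1]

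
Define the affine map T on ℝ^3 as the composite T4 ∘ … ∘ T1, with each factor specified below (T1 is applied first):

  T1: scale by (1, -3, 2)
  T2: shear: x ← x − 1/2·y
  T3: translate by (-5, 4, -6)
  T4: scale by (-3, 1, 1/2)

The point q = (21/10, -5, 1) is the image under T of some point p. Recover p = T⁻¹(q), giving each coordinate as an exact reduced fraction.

T1 = [1 0 0 0; 0 -3 0 0; 0 0 2 0; 0 0 0 1]
T2·T1 = [1 3/2 0 0; 0 -3 0 0; 0 0 2 0; 0 0 0 1]
T3·…·T1 = [1 3/2 0 -5; 0 -3 0 4; 0 0 2 -6; 0 0 0 1]
T4·…·T1 = [-3 -9/2 0 15; 0 -3 0 4; 0 0 1 -3; 0 0 0 1]
det M = 9; M⁻¹ = [-1/3 1/2 0 3; 0 -1/3 0 4/3; 0 0 1 3; 0 0 0 1]
M⁻¹ · (21/10, -5, 1)ᵀ = (-1/5, 3, 4)ᵀ

p = (-1/5, 3, 4)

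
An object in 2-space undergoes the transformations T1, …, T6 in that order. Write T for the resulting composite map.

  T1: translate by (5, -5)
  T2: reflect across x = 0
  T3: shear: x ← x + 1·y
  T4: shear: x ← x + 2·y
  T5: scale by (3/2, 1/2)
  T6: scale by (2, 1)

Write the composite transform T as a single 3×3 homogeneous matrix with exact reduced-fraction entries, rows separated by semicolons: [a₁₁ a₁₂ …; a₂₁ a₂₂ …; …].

T = [-3 9 -60; 0 1/2 -5/2; 0 0 1]

T1 = [1 0 5; 0 1 -5; 0 0 1]
T2·T1 = [-1 0 -5; 0 1 -5; 0 0 1]
T3·…·T1 = [-1 1 -10; 0 1 -5; 0 0 1]
T4·…·T1 = [-1 3 -20; 0 1 -5; 0 0 1]
T5·…·T1 = [-3/2 9/2 -30; 0 1/2 -5/2; 0 0 1]
T6·…·T1 = [-3 9 -60; 0 1/2 -5/2; 0 0 1]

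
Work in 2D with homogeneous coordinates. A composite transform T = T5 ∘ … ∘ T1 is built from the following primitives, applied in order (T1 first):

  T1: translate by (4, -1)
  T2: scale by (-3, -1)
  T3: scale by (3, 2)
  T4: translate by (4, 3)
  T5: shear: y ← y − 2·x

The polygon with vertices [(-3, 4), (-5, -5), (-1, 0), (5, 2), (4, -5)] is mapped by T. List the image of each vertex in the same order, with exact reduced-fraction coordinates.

T1 translate by (4, -1): (-3, 4) → (1, 3); (-5, -5) → (-1, -6); (-1, 0) → (3, -1); (5, 2) → (9, 1); (4, -5) → (8, -6)
T2 scale by (-3, -1): (1, 3) → (-3, -3); (-1, -6) → (3, 6); (3, -1) → (-9, 1); (9, 1) → (-27, -1); (8, -6) → (-24, 6)
T3 scale by (3, 2): (-3, -3) → (-9, -6); (3, 6) → (9, 12); (-9, 1) → (-27, 2); (-27, -1) → (-81, -2); (-24, 6) → (-72, 12)
T4 translate by (4, 3): (-9, -6) → (-5, -3); (9, 12) → (13, 15); (-27, 2) → (-23, 5); (-81, -2) → (-77, 1); (-72, 12) → (-68, 15)
T5 shear: y ← y − 2·x: (-5, -3) → (-5, 7); (13, 15) → (13, -11); (-23, 5) → (-23, 51); (-77, 1) → (-77, 155); (-68, 15) → (-68, 151)

image vertices: (-5, 7), (13, -11), (-23, 51), (-77, 155), (-68, 151)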